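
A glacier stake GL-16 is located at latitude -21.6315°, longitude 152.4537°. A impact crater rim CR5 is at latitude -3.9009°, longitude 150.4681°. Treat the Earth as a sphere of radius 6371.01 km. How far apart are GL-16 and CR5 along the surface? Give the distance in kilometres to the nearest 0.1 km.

1983.2 km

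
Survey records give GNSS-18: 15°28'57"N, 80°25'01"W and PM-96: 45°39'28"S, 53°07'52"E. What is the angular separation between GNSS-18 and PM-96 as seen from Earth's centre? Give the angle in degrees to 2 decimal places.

GNSS-18: φ = +15.48250°, λ = -80.41694°
PM-96: φ = -45.65778°, λ = +53.13111°
Δφ = -61.1403°,  Δλ = 133.5481°
a = sin²(Δφ/2) + cos φ₁ cos φ₂ sin²(Δλ/2) = 0.827492
c = 2·arcsin(√a) = 2.284957 rad = 130.9184°

130.92°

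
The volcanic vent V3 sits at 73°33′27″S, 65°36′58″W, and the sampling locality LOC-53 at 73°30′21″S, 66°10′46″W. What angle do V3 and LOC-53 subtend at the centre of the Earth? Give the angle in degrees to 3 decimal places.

V3: φ = -73.55750°, λ = -65.61611°
LOC-53: φ = -73.50583°, λ = -66.17944°
Δφ = 0.0517°,  Δλ = -0.5633°
a = sin²(Δφ/2) + cos φ₁ cos φ₂ sin²(Δλ/2) = 0.000002
c = 2·arcsin(√a) = 0.002929 rad = 0.1678°

0.168°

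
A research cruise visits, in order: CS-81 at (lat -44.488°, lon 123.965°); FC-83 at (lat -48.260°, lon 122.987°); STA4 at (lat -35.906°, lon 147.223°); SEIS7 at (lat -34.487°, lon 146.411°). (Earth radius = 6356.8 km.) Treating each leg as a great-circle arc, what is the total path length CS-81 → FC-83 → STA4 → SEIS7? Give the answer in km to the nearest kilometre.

3003 km

CS-81→FC-83: c = 0.066877 rad, d = 425.13 km
FC-83→STA4: c = 0.378239 rad, d = 2404.39 km
STA4→SEIS7: c = 0.027340 rad, d = 173.79 km
Total = 425.13 + 2404.39 + 173.79 = 3003.31 km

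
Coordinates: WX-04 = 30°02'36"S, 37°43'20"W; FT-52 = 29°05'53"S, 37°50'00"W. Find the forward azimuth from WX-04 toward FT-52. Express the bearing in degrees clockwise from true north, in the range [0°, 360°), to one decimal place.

354.1°

WX-04: φ = -30.04333°, λ = -37.72222°
FT-52: φ = -29.09806°, λ = -37.83333°
Δλ = -0.1111°
y = sin Δλ · cos φ₂ = -0.001694
x = cos φ₁ sin φ₂ − sin φ₁ cos φ₂ cos Δλ = 0.016497
θ = atan2(y, x) = -5.8647° → 354.1353° (mod 360°)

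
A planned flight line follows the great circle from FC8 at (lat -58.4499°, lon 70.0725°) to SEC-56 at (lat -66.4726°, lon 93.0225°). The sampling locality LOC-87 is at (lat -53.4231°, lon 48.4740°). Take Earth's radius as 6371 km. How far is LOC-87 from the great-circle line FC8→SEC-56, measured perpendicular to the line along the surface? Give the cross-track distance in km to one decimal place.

796.8 km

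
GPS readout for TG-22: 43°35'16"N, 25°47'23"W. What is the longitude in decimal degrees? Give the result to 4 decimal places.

25° + 47′/60 + 23″/3600 = 25 + 0.78333 + 0.00639 = 25.7897°

25.7897°W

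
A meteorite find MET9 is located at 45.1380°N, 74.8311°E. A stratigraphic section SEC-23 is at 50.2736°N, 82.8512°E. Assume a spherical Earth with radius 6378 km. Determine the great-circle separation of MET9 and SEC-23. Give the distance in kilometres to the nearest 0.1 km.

828.4 km

Δφ = 5.1356°,  Δλ = 8.0201°
a = sin²(Δφ/2) + cos φ₁ cos φ₂ sin²(Δλ/2) = 0.004212
c = 2·arcsin(√a) = 0.129891 rad = 7.4422°
d = R·c = 6378 × 0.129891 = 828.4 km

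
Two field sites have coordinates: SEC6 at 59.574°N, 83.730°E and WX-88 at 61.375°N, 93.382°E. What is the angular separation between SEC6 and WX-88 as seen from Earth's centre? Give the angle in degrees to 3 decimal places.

5.080°

Δφ = 1.8010°,  Δλ = 9.6520°
a = sin²(Δφ/2) + cos φ₁ cos φ₂ sin²(Δλ/2) = 0.001964
c = 2·arcsin(√a) = 0.088667 rad = 5.0803°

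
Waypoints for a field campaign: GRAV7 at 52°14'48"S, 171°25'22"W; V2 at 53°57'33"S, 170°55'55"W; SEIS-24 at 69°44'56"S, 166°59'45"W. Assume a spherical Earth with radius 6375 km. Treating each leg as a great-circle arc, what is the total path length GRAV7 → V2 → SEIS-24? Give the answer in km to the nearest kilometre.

GRAV7: φ = -52.24667°, λ = -171.42278°
V2: φ = -53.95917°, λ = -170.93194°
SEIS-24: φ = -69.74889°, λ = -166.99583°
GRAV7→V2: c = 0.030328 rad, d = 193.34 km
V2→SEIS-24: c = 0.277343 rad, d = 1768.06 km
Total = 193.34 + 1768.06 = 1961.40 km

1961 km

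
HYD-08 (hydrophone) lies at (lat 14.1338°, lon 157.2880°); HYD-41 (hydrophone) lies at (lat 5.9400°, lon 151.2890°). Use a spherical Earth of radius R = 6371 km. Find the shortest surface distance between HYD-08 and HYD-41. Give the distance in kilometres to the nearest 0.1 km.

1122.8 km

Δφ = -8.1938°,  Δλ = -5.9990°
a = sin²(Δφ/2) + cos φ₁ cos φ₂ sin²(Δλ/2) = 0.007745
c = 2·arcsin(√a) = 0.176241 rad = 10.0979°
d = R·c = 6371 × 0.176241 = 1122.8 km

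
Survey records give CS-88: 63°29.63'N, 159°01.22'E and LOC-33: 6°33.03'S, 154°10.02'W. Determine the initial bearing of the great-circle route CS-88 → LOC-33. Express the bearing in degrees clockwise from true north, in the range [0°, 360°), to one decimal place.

132.3°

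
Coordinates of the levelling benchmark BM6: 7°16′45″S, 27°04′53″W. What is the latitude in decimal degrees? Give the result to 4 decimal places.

7.2792°S

7° + 16′/60 + 45″/3600 = 7 + 0.26667 + 0.01250 = 7.2792°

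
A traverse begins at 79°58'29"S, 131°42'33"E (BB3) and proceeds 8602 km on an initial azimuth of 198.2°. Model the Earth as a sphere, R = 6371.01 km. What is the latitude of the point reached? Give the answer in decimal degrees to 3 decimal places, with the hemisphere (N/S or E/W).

BB3: φ = -79.97472°, λ = +131.70917°
δ = d/R = 8602/6371.01 = 1.350178 rad
φ₂ = arcsin(sin φ₁ cos δ + cos φ₁ sin δ cos θ)
   = arcsin(-0.98473·0.21883 + 0.17408·0.97576·-0.94997) = -22.13911°
λ₂ = λ₁ + atan2(sin θ sin δ cos φ₁, cos δ − sin φ₁ sin φ₂) = -29.08135°

22.139°S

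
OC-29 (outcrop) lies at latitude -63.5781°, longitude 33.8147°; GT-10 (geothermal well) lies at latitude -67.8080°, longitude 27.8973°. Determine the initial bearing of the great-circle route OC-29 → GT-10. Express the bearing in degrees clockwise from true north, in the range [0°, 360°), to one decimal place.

207.3°

Δλ = -5.9174°
y = sin Δλ · cos φ₂ = -0.038940
x = cos φ₁ sin φ₂ − sin φ₁ cos φ₂ cos Δλ = -0.075561
θ = atan2(y, x) = -152.7359° → 207.2641° (mod 360°)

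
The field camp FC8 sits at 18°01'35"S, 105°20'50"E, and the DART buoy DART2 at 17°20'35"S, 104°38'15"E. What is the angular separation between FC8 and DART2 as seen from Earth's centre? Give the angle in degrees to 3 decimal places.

0.961°

FC8: φ = -18.02639°, λ = +105.34722°
DART2: φ = -17.34306°, λ = +104.63750°
Δφ = 0.6833°,  Δλ = -0.7097°
a = sin²(Δφ/2) + cos φ₁ cos φ₂ sin²(Δλ/2) = 0.000070
c = 2·arcsin(√a) = 0.016778 rad = 0.9613°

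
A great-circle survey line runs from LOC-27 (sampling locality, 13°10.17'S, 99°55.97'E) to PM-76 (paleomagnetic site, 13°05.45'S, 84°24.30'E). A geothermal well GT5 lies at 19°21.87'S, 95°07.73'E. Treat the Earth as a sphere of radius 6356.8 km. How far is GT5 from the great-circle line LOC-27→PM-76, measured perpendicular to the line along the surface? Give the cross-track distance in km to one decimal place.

678.9 km

LOC-27: φ = -13.16950°, λ = +99.93283°
PM-76: φ = -13.09083°, λ = +84.40500°
GT5: φ = -19.36450°, λ = +95.12883°
δ₁₃ = central angle LOC-27→GT5 = 0.134762 rad  (haversine)
θ₁₃ = bearing LOC-27→GT5 = 216.020°,  θ₁₂ = bearing LOC-27→PM-76 = 268.522°
dₓₜ = R·arcsin(sin δ₁₃ · sin(θ₁₃ − θ₁₂)) = 6356.8·arcsin(0.13435·sin(-52.502°)) = -678.886 km
|dₓₜ| = 678.886 km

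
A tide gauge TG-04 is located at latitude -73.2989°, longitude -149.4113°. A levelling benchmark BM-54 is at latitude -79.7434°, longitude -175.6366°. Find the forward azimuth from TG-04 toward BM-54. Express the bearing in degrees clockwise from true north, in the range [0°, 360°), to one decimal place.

Δλ = -26.2253°
y = sin Δλ · cos φ₂ = -0.078684
x = cos φ₁ sin φ₂ − sin φ₁ cos φ₂ cos Δλ = -0.129796
θ = atan2(y, x) = -148.7753° → 211.2247° (mod 360°)

211.2°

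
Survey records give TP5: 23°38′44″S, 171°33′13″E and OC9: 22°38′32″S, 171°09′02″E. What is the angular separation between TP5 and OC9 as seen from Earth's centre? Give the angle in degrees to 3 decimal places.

TP5: φ = -23.64556°, λ = +171.55361°
OC9: φ = -22.64222°, λ = +171.15056°
Δφ = 1.0033°,  Δλ = -0.4031°
a = sin²(Δφ/2) + cos φ₁ cos φ₂ sin²(Δλ/2) = 0.000087
c = 2·arcsin(√a) = 0.018668 rad = 1.0696°

1.070°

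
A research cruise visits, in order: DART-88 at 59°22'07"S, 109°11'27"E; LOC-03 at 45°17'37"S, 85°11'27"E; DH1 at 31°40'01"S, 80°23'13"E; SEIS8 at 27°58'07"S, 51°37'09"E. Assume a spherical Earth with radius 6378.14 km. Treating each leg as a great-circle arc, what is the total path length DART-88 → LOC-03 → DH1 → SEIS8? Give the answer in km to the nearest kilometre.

6613 km

DART-88: φ = -59.36861°, λ = +109.19083°
LOC-03: φ = -45.29361°, λ = +85.19083°
DH1: φ = -31.66694°, λ = +80.38694°
SEIS8: φ = -27.96861°, λ = +51.61917°
DART-88→LOC-03: c = 0.351113 rad, d = 2239.45 km
LOC-03→DH1: c = 0.246599 rad, d = 1572.84 km
DH1→SEIS8: c = 0.439088 rad, d = 2800.56 km
Total = 2239.45 + 1572.84 + 2800.56 = 6612.86 km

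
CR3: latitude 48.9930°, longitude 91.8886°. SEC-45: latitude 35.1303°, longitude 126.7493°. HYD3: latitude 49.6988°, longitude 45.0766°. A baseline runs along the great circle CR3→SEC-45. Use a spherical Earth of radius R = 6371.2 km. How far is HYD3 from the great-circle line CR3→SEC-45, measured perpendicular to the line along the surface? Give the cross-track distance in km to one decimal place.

δ₁₃ = central angle CR3→HYD3 = 0.523689 rad  (haversine)
θ₁₃ = bearing CR3→HYD3 = 289.431°,  θ₁₂ = bearing CR3→SEC-45 = 105.409°
dₓₜ = R·arcsin(sin δ₁₃ · sin(θ₁₃ − θ₁₂)) = 6371.2·arcsin(0.50008·sin(184.022°)) = -223.536 km
|dₓₜ| = 223.536 km

223.5 km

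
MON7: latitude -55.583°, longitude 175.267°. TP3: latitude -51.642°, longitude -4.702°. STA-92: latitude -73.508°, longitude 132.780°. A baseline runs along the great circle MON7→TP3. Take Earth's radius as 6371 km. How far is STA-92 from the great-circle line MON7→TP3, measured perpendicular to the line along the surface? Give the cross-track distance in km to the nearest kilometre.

δ₁₃ = central angle MON7→STA-92 = 0.429125 rad  (haversine)
θ₁₃ = bearing MON7→STA-92 = 207.441°,  θ₁₂ = bearing MON7→TP3 = 180.020°
dₓₜ = R·arcsin(sin δ₁₃ · sin(θ₁₃ − θ₁₂)) = 6371·arcsin(0.41608·sin(27.421°)) = 1228.345 km
|dₓₜ| = 1228.345 km

1228 km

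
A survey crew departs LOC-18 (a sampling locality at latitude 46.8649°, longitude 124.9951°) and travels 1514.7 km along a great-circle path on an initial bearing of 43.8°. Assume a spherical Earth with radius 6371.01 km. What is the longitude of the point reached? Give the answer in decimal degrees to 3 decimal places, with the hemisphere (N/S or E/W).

141.780°E

δ = d/R = 1514.7/6371.01 = 0.237749 rad
φ₂ = arcsin(sin φ₁ cos δ + cos φ₁ sin δ cos θ)
   = arcsin(0.72974·0.97187 + 0.68372·0.23552·0.72176) = 55.63303°
λ₂ = λ₁ + atan2(sin θ sin δ cos φ₁, cos δ − sin φ₁ sin φ₂) = 141.77967°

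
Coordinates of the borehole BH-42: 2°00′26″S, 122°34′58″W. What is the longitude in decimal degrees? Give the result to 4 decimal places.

122.5828°W

122° + 34′/60 + 58″/3600 = 122 + 0.56667 + 0.01611 = 122.5828°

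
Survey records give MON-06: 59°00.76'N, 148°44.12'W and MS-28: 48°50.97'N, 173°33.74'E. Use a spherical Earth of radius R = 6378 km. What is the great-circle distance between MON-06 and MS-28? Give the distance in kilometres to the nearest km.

2671 km

MON-06: φ = +59.01267°, λ = -148.73533°
MS-28: φ = +48.84950°, λ = +173.56233°
Δφ = -10.1632°,  Δλ = -37.7023°
a = sin²(Δφ/2) + cos φ₁ cos φ₂ sin²(Δλ/2) = 0.043215
c = 2·arcsin(√a) = 0.418820 rad = 23.9966°
d = R·c = 6378 × 0.418820 = 2671.2 km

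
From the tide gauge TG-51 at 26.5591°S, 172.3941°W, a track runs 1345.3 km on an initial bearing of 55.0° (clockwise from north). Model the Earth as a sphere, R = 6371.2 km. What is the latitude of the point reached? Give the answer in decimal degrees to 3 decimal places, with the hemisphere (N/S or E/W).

19.248°S

δ = d/R = 1345.3/6371.2 = 0.211153 rad
φ₂ = arcsin(sin φ₁ cos δ + cos φ₁ sin δ cos θ)
   = arcsin(-0.44712·0.97779 + 0.89447·0.20959·0.57358) = -19.24822°
λ₂ = λ₁ + atan2(sin θ sin δ cos φ₁, cos δ − sin φ₁ sin φ₂) = -161.91658°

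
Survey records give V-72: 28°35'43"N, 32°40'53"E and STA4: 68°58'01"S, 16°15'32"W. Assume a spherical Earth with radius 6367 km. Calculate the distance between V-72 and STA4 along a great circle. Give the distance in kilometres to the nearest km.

11543 km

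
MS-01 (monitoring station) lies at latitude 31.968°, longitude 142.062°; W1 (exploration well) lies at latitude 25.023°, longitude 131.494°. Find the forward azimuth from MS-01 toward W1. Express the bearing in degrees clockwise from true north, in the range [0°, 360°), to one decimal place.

235.8°

Δλ = -10.5680°
y = sin Δλ · cos φ₂ = -0.166188
x = cos φ₁ sin φ₂ − sin φ₁ cos φ₂ cos Δλ = -0.112779
θ = atan2(y, x) = -124.1617° → 235.8383° (mod 360°)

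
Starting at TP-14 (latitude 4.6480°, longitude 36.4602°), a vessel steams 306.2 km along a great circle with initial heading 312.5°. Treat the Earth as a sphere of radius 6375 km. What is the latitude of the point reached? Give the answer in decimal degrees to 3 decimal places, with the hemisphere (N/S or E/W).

6.504°N

δ = d/R = 306.2/6375 = 0.048031 rad
φ₂ = arcsin(sin φ₁ cos δ + cos φ₁ sin δ cos θ)
   = arcsin(0.08103·0.99885 + 0.99671·0.04801·0.67559) = 6.50390°
λ₂ = λ₁ + atan2(sin θ sin δ cos φ₁, cos δ − sin φ₁ sin φ₂) = 34.41843°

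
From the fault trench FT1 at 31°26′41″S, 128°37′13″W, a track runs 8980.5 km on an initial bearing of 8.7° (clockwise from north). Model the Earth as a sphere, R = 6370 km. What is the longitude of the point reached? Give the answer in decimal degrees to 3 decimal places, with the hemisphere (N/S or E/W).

115.602°W

FT1: φ = -31.44472°, λ = -128.62028°
δ = d/R = 8980.5/6370 = 1.409812 rad
φ₂ = arcsin(sin φ₁ cos δ + cos φ₁ sin δ cos θ)
   = arcsin(-0.52168·0.16029 + 0.85314·0.98707·0.98849) = 48.48685°
λ₂ = λ₁ + atan2(sin θ sin δ cos φ₁, cos δ − sin φ₁ sin φ₂) = -115.60171°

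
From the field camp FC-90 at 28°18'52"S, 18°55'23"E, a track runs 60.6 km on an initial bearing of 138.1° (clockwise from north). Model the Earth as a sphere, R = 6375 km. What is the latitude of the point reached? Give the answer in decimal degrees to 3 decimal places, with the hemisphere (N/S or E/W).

FC-90: φ = -28.31444°, λ = +18.92306°
δ = d/R = 60.6/6375 = 0.009506 rad
φ₂ = arcsin(sin φ₁ cos δ + cos φ₁ sin δ cos θ)
   = arcsin(-0.47431·0.99995 + 0.88036·0.00951·-0.74431) = -28.71920°
λ₂ = λ₁ + atan2(sin θ sin δ cos φ₁, cos δ − sin φ₁ sin φ₂) = 19.33781°

28.719°S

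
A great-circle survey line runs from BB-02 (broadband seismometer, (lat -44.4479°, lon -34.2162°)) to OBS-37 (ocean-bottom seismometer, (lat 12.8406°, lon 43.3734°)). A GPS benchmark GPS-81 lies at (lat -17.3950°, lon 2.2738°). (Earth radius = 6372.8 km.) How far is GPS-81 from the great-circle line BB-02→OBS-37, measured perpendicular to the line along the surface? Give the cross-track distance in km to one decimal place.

δ₁₃ = central angle BB-02→GPS-81 = 0.712030 rad  (haversine)
θ₁₃ = bearing BB-02→GPS-81 = 60.291°,  θ₁₂ = bearing BB-02→OBS-37 = 72.218°
dₓₜ = R·arcsin(sin δ₁₃ · sin(θ₁₃ − θ₁₂)) = 6372.8·arcsin(0.65337·sin(-11.928°)) = -863.209 km
|dₓₜ| = 863.209 km

863.2 km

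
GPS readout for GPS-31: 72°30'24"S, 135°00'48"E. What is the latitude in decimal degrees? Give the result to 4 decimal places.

72° + 30′/60 + 24″/3600 = 72 + 0.50000 + 0.00667 = 72.5067°

72.5067°S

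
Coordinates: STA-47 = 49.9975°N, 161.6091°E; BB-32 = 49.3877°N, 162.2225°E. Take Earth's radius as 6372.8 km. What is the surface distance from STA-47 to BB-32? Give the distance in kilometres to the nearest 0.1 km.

80.9 km

Δφ = -0.6098°,  Δλ = 0.6134°
a = sin²(Δφ/2) + cos φ₁ cos φ₂ sin²(Δλ/2) = 0.000040
c = 2·arcsin(√a) = 0.012698 rad = 0.7275°
d = R·c = 6372.8 × 0.012698 = 80.9 km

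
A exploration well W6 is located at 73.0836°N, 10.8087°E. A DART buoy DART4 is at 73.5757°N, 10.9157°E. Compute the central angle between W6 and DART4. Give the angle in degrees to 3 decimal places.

0.493°

Δφ = 0.4921°,  Δλ = 0.1070°
a = sin²(Δφ/2) + cos φ₁ cos φ₂ sin²(Δλ/2) = 0.000019
c = 2·arcsin(√a) = 0.008605 rad = 0.4931°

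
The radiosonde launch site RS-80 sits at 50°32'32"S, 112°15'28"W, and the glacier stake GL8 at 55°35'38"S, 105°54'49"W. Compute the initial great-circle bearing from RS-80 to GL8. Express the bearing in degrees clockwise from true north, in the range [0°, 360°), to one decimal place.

RS-80: φ = -50.54222°, λ = -112.25778°
GL8: φ = -55.59389°, λ = -105.91361°
Δλ = 6.3442°
y = sin Δλ · cos φ₂ = 0.062439
x = cos φ₁ sin φ₂ − sin φ₁ cos φ₂ cos Δλ = -0.090726
θ = atan2(y, x) = 145.4637° → 145.4637° (mod 360°)

145.5°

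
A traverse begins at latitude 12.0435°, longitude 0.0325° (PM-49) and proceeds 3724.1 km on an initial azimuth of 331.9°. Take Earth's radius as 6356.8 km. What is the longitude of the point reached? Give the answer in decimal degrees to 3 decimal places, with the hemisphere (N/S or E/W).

δ = d/R = 3724.1/6356.8 = 0.585845 rad
φ₂ = arcsin(sin φ₁ cos δ + cos φ₁ sin δ cos θ)
   = arcsin(0.20865·0.83325 + 0.97799·0.55290·0.88213) = 40.60618°
λ₂ = λ₁ + atan2(sin θ sin δ cos φ₁, cos δ − sin φ₁ sin φ₂) = -20.02872°

20.029°W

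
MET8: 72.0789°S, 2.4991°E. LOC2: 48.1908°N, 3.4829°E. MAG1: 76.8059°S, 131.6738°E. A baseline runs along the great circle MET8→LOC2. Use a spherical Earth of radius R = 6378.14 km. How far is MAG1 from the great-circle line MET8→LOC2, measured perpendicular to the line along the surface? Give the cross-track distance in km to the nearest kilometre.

δ₁₃ = central angle MET8→MAG1 = 0.490711 rad  (haversine)
θ₁₃ = bearing MET8→MAG1 = 157.946°,  θ₁₂ = bearing MET8→LOC2 = 0.759°
dₓₜ = R·arcsin(sin δ₁₃ · sin(θ₁₃ − θ₁₂)) = 6378.14·arcsin(0.47125·sin(157.187°)) = 1171.988 km
|dₓₜ| = 1171.988 km

1172 km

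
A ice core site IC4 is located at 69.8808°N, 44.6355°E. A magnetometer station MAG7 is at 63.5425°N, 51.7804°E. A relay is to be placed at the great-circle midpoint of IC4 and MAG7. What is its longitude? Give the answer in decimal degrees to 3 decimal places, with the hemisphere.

48.668°E

Bx = cos φ₂ cos Δλ = 0.442074,  By = cos φ₂ sin Δλ = 0.055415
φₘ = atan2(sin φ₁ + sin φ₂, √((cos φ₁ + Bx)² + By²)) = 66.75142°
λₘ = λ₁ + atan2(By, cos φ₁ + Bx) = 48.66808°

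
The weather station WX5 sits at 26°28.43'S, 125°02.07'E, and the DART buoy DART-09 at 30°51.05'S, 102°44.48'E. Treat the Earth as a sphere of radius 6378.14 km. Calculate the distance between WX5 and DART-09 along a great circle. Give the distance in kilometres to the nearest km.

WX5: φ = -26.47383°, λ = +125.03450°
DART-09: φ = -30.85083°, λ = +102.74133°
Δφ = -4.3770°,  Δλ = -22.2932°
a = sin²(Δφ/2) + cos φ₁ cos φ₂ sin²(Δλ/2) = 0.030178
c = 2·arcsin(√a) = 0.349210 rad = 20.0083°
d = R·c = 6378.14 × 0.349210 = 2227.3 km

2227 km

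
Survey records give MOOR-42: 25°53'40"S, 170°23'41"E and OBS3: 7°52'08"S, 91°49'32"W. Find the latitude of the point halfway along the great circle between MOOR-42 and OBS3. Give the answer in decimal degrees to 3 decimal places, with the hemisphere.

MOOR-42: φ = -25.89444°, λ = +170.39472°
OBS3: φ = -7.86889°, λ = -91.82556°
Bx = cos φ₂ cos Δλ = -0.134090,  By = cos φ₂ sin Δλ = 0.981466
φₘ = atan2(sin φ₁ + sin φ₂, √((cos φ₁ + Bx)² + By²)) = -24.74264°
λₘ = λ₁ + atan2(By, cos φ₁ + Bx) = -137.55827°

24.743°S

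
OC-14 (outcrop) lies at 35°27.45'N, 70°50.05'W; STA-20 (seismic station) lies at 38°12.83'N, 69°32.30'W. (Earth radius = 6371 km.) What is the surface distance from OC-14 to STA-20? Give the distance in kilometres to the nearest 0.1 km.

OC-14: φ = +35.45750°, λ = -70.83417°
STA-20: φ = +38.21383°, λ = -69.53833°
Δφ = 2.7563°,  Δλ = 1.2958°
a = sin²(Δφ/2) + cos φ₁ cos φ₂ sin²(Δλ/2) = 0.000660
c = 2·arcsin(√a) = 0.051398 rad = 2.9449°
d = R·c = 6371 × 0.051398 = 327.5 km

327.5 km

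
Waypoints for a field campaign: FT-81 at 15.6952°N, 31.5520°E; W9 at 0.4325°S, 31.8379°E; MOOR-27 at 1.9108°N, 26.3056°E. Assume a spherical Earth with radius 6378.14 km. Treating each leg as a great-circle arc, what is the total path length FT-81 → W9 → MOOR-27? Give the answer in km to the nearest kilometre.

FT-81→W9: c = 0.281525 rad, d = 1795.60 km
W9→MOOR-27: c = 0.104848 rad, d = 668.73 km
Total = 1795.60 + 668.73 = 2464.34 km

2464 km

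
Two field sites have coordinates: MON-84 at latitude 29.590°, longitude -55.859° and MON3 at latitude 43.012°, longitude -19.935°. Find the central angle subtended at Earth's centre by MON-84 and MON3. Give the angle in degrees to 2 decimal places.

Δφ = 13.4220°,  Δλ = 35.9240°
a = sin²(Δφ/2) + cos φ₁ cos φ₂ sin²(Δλ/2) = 0.074127
c = 2·arcsin(√a) = 0.551487 rad = 31.5979°

31.60°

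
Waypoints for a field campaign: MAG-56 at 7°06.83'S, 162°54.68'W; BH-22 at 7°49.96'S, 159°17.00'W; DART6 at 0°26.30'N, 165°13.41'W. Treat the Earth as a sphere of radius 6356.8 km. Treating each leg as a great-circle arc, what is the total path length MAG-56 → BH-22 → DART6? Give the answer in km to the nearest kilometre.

MAG-56: φ = -7.11383°, λ = -162.91133°
BH-22: φ = -7.83267°, λ = -159.28333°
DART6: φ = +0.43833°, λ = -165.22350°
MAG-56→BH-22: c = 0.064023 rad, d = 406.98 km
BH-22→DART6: c = 0.177549 rad, d = 1128.65 km
Total = 406.98 + 1128.65 = 1535.63 km

1536 km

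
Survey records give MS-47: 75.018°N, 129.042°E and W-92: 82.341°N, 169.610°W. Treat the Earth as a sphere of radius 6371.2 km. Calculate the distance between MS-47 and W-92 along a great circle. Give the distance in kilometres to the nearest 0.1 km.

Δφ = 7.3230°,  Δλ = 61.3480°
a = sin²(Δφ/2) + cos φ₁ cos φ₂ sin²(Δλ/2) = 0.013045
c = 2·arcsin(√a) = 0.228931 rad = 13.1168°
d = R·c = 6371.2 × 0.228931 = 1458.6 km

1458.6 km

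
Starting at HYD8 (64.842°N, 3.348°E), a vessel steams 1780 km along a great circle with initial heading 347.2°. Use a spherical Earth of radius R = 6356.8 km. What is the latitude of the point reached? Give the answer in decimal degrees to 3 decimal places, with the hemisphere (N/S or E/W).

δ = d/R = 1780/6356.8 = 0.280015 rad
φ₂ = arcsin(sin φ₁ cos δ + cos φ₁ sin δ cos θ)
   = arcsin(0.90514·0.96105 + 0.42512·0.27637·0.97515) = 79.88413°
λ₂ = λ₁ + atan2(sin θ sin δ cos φ₁, cos δ − sin φ₁ sin φ₂) = -17.05423°

79.884°N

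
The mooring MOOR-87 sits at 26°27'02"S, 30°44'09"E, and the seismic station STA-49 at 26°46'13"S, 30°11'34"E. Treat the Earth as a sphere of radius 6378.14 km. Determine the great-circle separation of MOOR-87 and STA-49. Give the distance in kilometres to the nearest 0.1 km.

64.7 km

MOOR-87: φ = -26.45056°, λ = +30.73583°
STA-49: φ = -26.77028°, λ = +30.19278°
Δφ = -0.3197°,  Δλ = -0.5431°
a = sin²(Δφ/2) + cos φ₁ cos φ₂ sin²(Δλ/2) = 0.000026
c = 2·arcsin(√a) = 0.010146 rad = 0.5813°
d = R·c = 6378.14 × 0.010146 = 64.7 km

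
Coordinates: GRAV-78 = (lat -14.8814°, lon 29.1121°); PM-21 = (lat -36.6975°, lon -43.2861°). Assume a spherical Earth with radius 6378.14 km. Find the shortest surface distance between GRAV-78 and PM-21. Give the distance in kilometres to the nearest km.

Δφ = -21.8161°,  Δλ = -72.3982°
a = sin²(Δφ/2) + cos φ₁ cos φ₂ sin²(Δλ/2) = 0.306098
c = 2·arcsin(√a) = 1.172547 rad = 67.1820°
d = R·c = 6378.14 × 1.172547 = 7478.7 km

7479 km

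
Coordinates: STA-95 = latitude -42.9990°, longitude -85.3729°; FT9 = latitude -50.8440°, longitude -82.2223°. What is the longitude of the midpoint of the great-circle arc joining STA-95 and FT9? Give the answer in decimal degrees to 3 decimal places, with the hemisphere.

Bx = cos φ₂ cos Δλ = 0.630480,  By = cos φ₂ sin Δλ = 0.034704
φₘ = atan2(sin φ₁ + sin φ₂, √((cos φ₁ + Bx)² + By²)) = -46.93225°
λₘ = λ₁ + atan2(By, cos φ₁ + Bx) = -83.91314°

83.913°W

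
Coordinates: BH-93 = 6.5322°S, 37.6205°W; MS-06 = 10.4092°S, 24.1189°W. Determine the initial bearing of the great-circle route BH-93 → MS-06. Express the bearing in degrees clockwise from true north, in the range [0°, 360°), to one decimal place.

107.1°

Δλ = 13.5016°
y = sin Δλ · cos φ₂ = 0.229630
x = cos φ₁ sin φ₂ − sin φ₁ cos φ₂ cos Δλ = -0.070707
θ = atan2(y, x) = 107.1145° → 107.1145° (mod 360°)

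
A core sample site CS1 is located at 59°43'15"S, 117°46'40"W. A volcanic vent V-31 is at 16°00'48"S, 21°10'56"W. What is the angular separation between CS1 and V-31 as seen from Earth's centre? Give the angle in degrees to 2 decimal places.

CS1: φ = -59.72083°, λ = -117.77778°
V-31: φ = -16.01333°, λ = -21.18222°
Δφ = 43.7075°,  Δλ = 96.5956°
a = sin²(Δφ/2) + cos φ₁ cos φ₂ sin²(Δλ/2) = 0.408720
c = 2·arcsin(√a) = 1.387206 rad = 79.4810°

79.48°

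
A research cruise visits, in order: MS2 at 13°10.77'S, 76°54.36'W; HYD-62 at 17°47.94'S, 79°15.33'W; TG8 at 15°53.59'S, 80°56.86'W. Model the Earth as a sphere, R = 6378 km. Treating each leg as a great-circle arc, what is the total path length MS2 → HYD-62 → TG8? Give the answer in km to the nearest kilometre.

851 km

MS2: φ = -13.17950°, λ = -76.90600°
HYD-62: φ = -17.79900°, λ = -79.25550°
TG8: φ = -15.89317°, λ = -80.94767°
MS2→HYD-62: c = 0.089783 rad, d = 572.64 km
HYD-62→TG8: c = 0.043650 rad, d = 278.40 km
Total = 572.64 + 278.40 = 851.04 km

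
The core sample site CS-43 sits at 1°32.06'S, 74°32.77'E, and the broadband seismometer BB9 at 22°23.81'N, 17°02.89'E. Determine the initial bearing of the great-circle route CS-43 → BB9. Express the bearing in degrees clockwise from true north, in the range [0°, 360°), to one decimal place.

CS-43: φ = -1.53433°, λ = +74.54617°
BB9: φ = +22.39683°, λ = +17.04817°
Δλ = -57.4980°
y = sin Δλ · cos φ₂ = -0.779755
x = cos φ₁ sin φ₂ − sin φ₁ cos φ₂ cos Δλ = 0.394185
θ = atan2(y, x) = -63.1823° → 296.8177° (mod 360°)

296.8°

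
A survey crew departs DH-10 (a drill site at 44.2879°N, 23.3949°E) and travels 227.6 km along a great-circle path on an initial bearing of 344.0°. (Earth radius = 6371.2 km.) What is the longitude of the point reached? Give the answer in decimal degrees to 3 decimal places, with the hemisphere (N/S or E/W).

22.579°E

δ = d/R = 227.6/6371.2 = 0.035723 rad
φ₂ = arcsin(sin φ₁ cos δ + cos φ₁ sin δ cos θ)
   = arcsin(0.69826·0.99936 + 0.71584·0.03572·0.96126) = 46.25257°
λ₂ = λ₁ + atan2(sin θ sin δ cos φ₁, cos δ − sin φ₁ sin φ₂) = 22.57916°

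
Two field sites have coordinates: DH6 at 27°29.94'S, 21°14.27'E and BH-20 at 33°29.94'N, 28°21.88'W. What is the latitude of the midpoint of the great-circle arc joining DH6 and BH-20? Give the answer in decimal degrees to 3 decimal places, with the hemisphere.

3.304°N

DH6: φ = -27.49900°, λ = +21.23783°
BH-20: φ = +33.49900°, λ = -28.36467°
Bx = cos φ₂ cos Δλ = 0.540437,  By = cos φ₂ sin Δλ = -0.635067
φₘ = atan2(sin φ₁ + sin φ₂, √((cos φ₁ + Bx)² + By²)) = 3.30383°
λₘ = λ₁ + atan2(By, cos φ₁ + Bx) = -2.74618°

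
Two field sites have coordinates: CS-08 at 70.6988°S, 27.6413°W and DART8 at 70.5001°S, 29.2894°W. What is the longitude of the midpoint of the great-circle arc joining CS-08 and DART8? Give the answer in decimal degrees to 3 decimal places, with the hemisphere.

Bx = cos φ₂ cos Δλ = 0.333667,  By = cos φ₂ sin Δλ = -0.009601
φₘ = atan2(sin φ₁ + sin φ₂, √((cos φ₁ + Bx)² + By²)) = -70.60131°
λₘ = λ₁ + atan2(By, cos φ₁ + Bx) = -28.46941°

28.469°W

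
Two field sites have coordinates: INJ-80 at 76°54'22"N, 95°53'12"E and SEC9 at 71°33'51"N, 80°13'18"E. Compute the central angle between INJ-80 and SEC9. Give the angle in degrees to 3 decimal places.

6.785°

INJ-80: φ = +76.90611°, λ = +95.88667°
SEC9: φ = +71.56417°, λ = +80.22167°
Δφ = -5.3419°,  Δλ = -15.6650°
a = sin²(Δφ/2) + cos φ₁ cos φ₂ sin²(Δλ/2) = 0.003502
c = 2·arcsin(√a) = 0.118427 rad = 6.7854°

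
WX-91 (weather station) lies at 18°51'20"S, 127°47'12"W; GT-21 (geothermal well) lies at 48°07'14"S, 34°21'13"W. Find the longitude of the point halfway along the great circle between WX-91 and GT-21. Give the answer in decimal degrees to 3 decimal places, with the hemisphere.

WX-91: φ = -18.85556°, λ = -127.78667°
GT-21: φ = -48.12056°, λ = -34.35361°
Bx = cos φ₂ cos Δλ = -0.039975,  By = cos φ₂ sin Δλ = 0.666367
φₘ = atan2(sin φ₁ + sin φ₂, √((cos φ₁ + Bx)² + By²)) = -43.50501°
λₘ = λ₁ + atan2(By, cos φ₁ + Bx) = -91.46289°

91.463°W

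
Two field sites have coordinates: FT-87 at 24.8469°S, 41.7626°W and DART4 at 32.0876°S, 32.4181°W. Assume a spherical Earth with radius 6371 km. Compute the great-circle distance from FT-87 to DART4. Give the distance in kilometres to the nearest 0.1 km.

Δφ = -7.2407°,  Δλ = 9.3445°
a = sin²(Δφ/2) + cos φ₁ cos φ₂ sin²(Δλ/2) = 0.009088
c = 2·arcsin(√a) = 0.190956 rad = 10.9410°
d = R·c = 6371 × 0.190956 = 1216.6 km

1216.6 km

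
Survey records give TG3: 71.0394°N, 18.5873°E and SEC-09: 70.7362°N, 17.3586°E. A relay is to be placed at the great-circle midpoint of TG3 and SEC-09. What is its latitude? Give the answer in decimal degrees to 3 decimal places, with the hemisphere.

70.889°N

Bx = cos φ₂ cos Δλ = 0.329842,  By = cos φ₂ sin Δλ = -0.007075
φₘ = atan2(sin φ₁ + sin φ₂, √((cos φ₁ + Bx)² + By²)) = 70.88882°
λₘ = λ₁ + atan2(By, cos φ₁ + Bx) = 17.96826°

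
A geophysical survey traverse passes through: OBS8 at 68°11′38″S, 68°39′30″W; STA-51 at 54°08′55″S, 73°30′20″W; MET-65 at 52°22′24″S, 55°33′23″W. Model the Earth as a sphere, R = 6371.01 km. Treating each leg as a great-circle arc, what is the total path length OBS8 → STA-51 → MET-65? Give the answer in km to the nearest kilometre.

2789 km

OBS8: φ = -68.19389°, λ = -68.65833°
STA-51: φ = -54.14861°, λ = -73.50556°
MET-65: φ = -52.37333°, λ = -55.55639°
OBS8→STA-51: c = 0.248322 rad, d = 1582.06 km
STA-51→MET-65: c = 0.189401 rad, d = 1206.67 km
Total = 1582.06 + 1206.67 = 2788.74 km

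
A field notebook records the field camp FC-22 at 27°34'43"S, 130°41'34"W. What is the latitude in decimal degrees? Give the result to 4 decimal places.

27° + 34′/60 + 43″/3600 = 27 + 0.56667 + 0.01194 = 27.5786°

27.5786°S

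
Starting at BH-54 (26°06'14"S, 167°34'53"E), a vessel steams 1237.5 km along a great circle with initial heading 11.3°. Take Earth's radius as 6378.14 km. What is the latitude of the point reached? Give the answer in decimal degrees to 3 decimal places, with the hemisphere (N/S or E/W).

15.186°S

BH-54: φ = -26.10389°, λ = +167.58139°
δ = d/R = 1237.5/6378.14 = 0.194022 rad
φ₂ = arcsin(sin φ₁ cos δ + cos φ₁ sin δ cos θ)
   = arcsin(-0.44000·0.98124 + 0.89800·0.19281·0.98061) = -15.18641°
λ₂ = λ₁ + atan2(sin θ sin δ cos φ₁, cos δ − sin φ₁ sin φ₂) = 169.82491°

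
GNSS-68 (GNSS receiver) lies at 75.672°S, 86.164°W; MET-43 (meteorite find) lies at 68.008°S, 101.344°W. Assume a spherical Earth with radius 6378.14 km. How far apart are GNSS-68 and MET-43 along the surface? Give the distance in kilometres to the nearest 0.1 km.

995.9 km

Δφ = 7.6640°,  Δλ = -15.1800°
a = sin²(Δφ/2) + cos φ₁ cos φ₂ sin²(Δλ/2) = 0.006083
c = 2·arcsin(√a) = 0.156148 rad = 8.9466°
d = R·c = 6378.14 × 0.156148 = 995.9 km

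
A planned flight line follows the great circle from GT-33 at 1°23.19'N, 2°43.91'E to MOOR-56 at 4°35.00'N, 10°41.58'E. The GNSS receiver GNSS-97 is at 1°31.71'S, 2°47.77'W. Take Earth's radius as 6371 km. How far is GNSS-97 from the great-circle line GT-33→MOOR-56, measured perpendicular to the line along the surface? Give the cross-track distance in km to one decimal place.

69.0 km

GT-33: φ = +1.38650°, λ = +2.73183°
MOOR-56: φ = +4.58333°, λ = +10.69300°
GNSS-97: φ = -1.52850°, λ = -2.79617°
δ₁₃ = central angle GT-33→GNSS-97 = 0.109065 rad  (haversine)
θ₁₃ = bearing GT-33→GNSS-97 = 242.214°,  θ₁₂ = bearing GT-33→MOOR-56 = 67.922°
dₓₜ = R·arcsin(sin δ₁₃ · sin(θ₁₃ − θ₁₂)) = 6371·arcsin(0.10885·sin(174.292°)) = 68.970 km
|dₓₜ| = 68.970 km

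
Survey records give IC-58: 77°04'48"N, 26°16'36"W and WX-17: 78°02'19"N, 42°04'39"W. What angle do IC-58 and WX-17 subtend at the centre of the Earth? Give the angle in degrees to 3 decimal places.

3.524°

IC-58: φ = +77.08000°, λ = -26.27667°
WX-17: φ = +78.03861°, λ = -42.07750°
Δφ = 0.9586°,  Δλ = -15.8008°
a = sin²(Δφ/2) + cos φ₁ cos φ₂ sin²(Δλ/2) = 0.000945
c = 2·arcsin(√a) = 0.061507 rad = 3.5241°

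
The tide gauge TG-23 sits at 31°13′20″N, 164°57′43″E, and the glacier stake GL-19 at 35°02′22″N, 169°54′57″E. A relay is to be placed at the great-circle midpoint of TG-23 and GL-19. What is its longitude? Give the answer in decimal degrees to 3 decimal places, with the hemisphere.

167.385°E

TG-23: φ = +31.22222°, λ = +164.96194°
GL-19: φ = +35.03944°, λ = +169.91583°
Bx = cos φ₂ cos Δλ = 0.815699,  By = cos φ₂ sin Δλ = 0.070703
φₘ = atan2(sin φ₁ + sin φ₂, √((cos φ₁ + Bx)² + By²)) = 33.15534°
λₘ = λ₁ + atan2(By, cos φ₁ + Bx) = 167.38498°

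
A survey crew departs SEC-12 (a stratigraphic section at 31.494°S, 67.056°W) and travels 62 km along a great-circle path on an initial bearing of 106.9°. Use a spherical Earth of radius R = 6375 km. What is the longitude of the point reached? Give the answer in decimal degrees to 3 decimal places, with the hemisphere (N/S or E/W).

δ = d/R = 62/6375 = 0.009725 rad
φ₂ = arcsin(sin φ₁ cos δ + cos φ₁ sin δ cos θ)
   = arcsin(-0.52241·0.99995 + 0.85269·0.00973·-0.29070) = -31.65446°
λ₂ = λ₁ + atan2(sin θ sin δ cos φ₁, cos δ − sin φ₁ sin φ₂) = -66.42965°

66.430°W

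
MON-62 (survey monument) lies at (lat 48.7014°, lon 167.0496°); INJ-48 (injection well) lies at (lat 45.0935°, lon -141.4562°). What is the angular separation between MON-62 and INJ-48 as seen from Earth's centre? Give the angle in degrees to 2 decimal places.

Δφ = -3.6079°,  Δλ = 51.4942°
a = sin²(Δφ/2) + cos φ₁ cos φ₂ sin²(Δλ/2) = 0.088911
c = 2·arcsin(√a) = 0.605569 rad = 34.6966°

34.70°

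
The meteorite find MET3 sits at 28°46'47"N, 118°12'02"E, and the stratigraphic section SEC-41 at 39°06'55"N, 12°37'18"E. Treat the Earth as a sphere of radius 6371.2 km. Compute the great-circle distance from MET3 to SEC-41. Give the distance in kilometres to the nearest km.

9234 km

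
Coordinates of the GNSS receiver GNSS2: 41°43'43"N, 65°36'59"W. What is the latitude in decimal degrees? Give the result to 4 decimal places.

41.7286°N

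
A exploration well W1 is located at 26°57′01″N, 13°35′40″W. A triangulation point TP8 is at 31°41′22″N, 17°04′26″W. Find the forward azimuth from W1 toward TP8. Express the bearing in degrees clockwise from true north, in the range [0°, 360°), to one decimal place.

W1: φ = +26.95028°, λ = -13.59444°
TP8: φ = +31.68944°, λ = -17.07389°
Δλ = -3.4794°
y = sin Δλ · cos φ₂ = -0.051642
x = cos φ₁ sin φ₂ − sin φ₁ cos φ₂ cos Δλ = 0.083331
θ = atan2(y, x) = -31.7875° → 328.2125° (mod 360°)

328.2°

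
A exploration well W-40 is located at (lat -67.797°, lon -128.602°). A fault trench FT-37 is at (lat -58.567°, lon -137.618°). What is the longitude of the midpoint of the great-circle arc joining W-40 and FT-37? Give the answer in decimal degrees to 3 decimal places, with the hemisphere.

133.831°W

Bx = cos φ₂ cos Δλ = 0.515058,  By = cos φ₂ sin Δλ = -0.081725
φₘ = atan2(sin φ₁ + sin φ₂, √((cos φ₁ + Bx)² + By²)) = -63.25159°
λₘ = λ₁ + atan2(By, cos φ₁ + Bx) = -133.83127°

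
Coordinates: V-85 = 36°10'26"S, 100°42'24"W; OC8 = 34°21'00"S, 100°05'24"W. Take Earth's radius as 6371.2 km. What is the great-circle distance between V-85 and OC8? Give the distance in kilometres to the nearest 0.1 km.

V-85: φ = -36.17389°, λ = -100.70667°
OC8: φ = -34.35000°, λ = -100.09000°
Δφ = 1.8239°,  Δλ = 0.6167°
a = sin²(Δφ/2) + cos φ₁ cos φ₂ sin²(Δλ/2) = 0.000273
c = 2·arcsin(√a) = 0.033023 rad = 1.8921°
d = R·c = 6371.2 × 0.033023 = 210.4 km

210.4 km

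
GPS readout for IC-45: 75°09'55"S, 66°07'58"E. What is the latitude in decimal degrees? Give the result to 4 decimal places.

75° + 9′/60 + 55″/3600 = 75 + 0.15000 + 0.01528 = 75.1653°

75.1653°S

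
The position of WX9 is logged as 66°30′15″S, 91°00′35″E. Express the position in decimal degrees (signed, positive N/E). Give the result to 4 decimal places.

-66.5042°, +91.0097°

lat: 66.5042° S → -66.5042°
lon: 91.0097° E → +91.0097°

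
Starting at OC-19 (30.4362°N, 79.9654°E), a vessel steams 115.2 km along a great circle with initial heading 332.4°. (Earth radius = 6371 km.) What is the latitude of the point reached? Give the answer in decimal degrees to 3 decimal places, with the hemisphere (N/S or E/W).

31.353°N

δ = d/R = 115.2/6371 = 0.018082 rad
φ₂ = arcsin(sin φ₁ cos δ + cos φ₁ sin δ cos θ)
   = arcsin(0.50658·0.99984 + 0.86219·0.01808·0.88620) = 31.35312°
λ₂ = λ₁ + atan2(sin θ sin δ cos φ₁, cos δ − sin φ₁ sin φ₂) = 79.40337°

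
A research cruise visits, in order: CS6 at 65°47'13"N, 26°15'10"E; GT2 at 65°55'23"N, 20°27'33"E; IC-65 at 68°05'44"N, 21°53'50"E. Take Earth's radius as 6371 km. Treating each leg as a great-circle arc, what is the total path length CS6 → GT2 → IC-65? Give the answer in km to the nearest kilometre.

513 km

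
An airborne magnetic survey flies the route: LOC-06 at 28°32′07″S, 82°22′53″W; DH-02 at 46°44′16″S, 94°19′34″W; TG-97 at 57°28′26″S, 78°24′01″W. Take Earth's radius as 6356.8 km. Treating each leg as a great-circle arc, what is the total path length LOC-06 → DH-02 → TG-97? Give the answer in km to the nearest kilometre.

LOC-06: φ = -28.53528°, λ = -82.38139°
DH-02: φ = -46.73778°, λ = -94.32611°
TG-97: φ = -57.47389°, λ = -78.40028°
LOC-06→DH-02: c = 0.357079 rad, d = 2269.88 km
DH-02→TG-97: c = 0.252256 rad, d = 1603.54 km
Total = 2269.88 + 1603.54 = 3873.42 km

3873 km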